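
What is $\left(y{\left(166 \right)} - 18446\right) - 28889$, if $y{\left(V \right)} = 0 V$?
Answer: $-47335$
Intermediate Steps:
$y{\left(V \right)} = 0$
$\left(y{\left(166 \right)} - 18446\right) - 28889 = \left(0 - 18446\right) - 28889 = -18446 - 28889 = -47335$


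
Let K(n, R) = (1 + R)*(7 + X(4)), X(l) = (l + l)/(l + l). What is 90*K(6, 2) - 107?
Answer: 2053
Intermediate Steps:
X(l) = 1 (X(l) = (2*l)/((2*l)) = (2*l)*(1/(2*l)) = 1)
K(n, R) = 8 + 8*R (K(n, R) = (1 + R)*(7 + 1) = (1 + R)*8 = 8 + 8*R)
90*K(6, 2) - 107 = 90*(8 + 8*2) - 107 = 90*(8 + 16) - 107 = 90*24 - 107 = 2160 - 107 = 2053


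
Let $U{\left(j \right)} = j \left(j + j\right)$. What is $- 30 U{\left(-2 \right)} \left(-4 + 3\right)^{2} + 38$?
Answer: $-202$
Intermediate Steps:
$U{\left(j \right)} = 2 j^{2}$ ($U{\left(j \right)} = j 2 j = 2 j^{2}$)
$- 30 U{\left(-2 \right)} \left(-4 + 3\right)^{2} + 38 = - 30 \cdot 2 \left(-2\right)^{2} \left(-4 + 3\right)^{2} + 38 = - 30 \cdot 2 \cdot 4 \left(-1\right)^{2} + 38 = - 30 \cdot 8 \cdot 1 + 38 = \left(-30\right) 8 + 38 = -240 + 38 = -202$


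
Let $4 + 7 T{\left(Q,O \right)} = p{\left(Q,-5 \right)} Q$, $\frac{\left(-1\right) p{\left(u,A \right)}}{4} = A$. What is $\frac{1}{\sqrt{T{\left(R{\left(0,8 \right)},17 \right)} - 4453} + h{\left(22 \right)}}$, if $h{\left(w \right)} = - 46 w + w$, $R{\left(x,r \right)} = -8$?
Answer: $- \frac{462}{459469} - \frac{i \sqrt{219345}}{6892035} \approx -0.0010055 - 6.7954 \cdot 10^{-5} i$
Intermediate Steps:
$p{\left(u,A \right)} = - 4 A$
$T{\left(Q,O \right)} = - \frac{4}{7} + \frac{20 Q}{7}$ ($T{\left(Q,O \right)} = - \frac{4}{7} + \frac{\left(-4\right) \left(-5\right) Q}{7} = - \frac{4}{7} + \frac{20 Q}{7}$)
$h{\left(w \right)} = - 45 w$
$\frac{1}{\sqrt{T{\left(R{\left(0,8 \right)},17 \right)} - 4453} + h{\left(22 \right)}} = \frac{1}{\sqrt{\left(- \frac{4}{7} + \frac{20}{7} \left(-8\right)\right) - 4453} - 990} = \frac{1}{\sqrt{\left(- \frac{4}{7} - \frac{160}{7}\right) - 4453} - 990} = \frac{1}{\sqrt{- \frac{164}{7} - 4453} - 990} = \frac{1}{\sqrt{- \frac{31335}{7}} - 990} = \frac{1}{\frac{i \sqrt{219345}}{7} - 990} = \frac{1}{-990 + \frac{i \sqrt{219345}}{7}}$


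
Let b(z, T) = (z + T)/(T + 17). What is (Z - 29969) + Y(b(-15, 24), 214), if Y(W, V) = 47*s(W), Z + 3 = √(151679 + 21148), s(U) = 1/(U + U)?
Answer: -537569/18 + 3*√19203 ≈ -29449.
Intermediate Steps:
b(z, T) = (T + z)/(17 + T)
s(U) = 1/(2*U)
Z = -3 + 3*√19203 (Z = -3 + √(151679 + 21148) = -3 + √172827 = -3 + 3*√19203 ≈ 412.72)
Y(W, V) = 47/(2*W) (Y(W, V) = 47*(1/(2*W)) = 47/(2*W))
(Z - 29969) + Y(b(-15, 24), 214) = ((-3 + 3*√19203) - 29969) + 47/(2*(((24 - 15)/(17 + 24)))) = (-29972 + 3*√19203) + 47/(2*((9/41))) = (-29972 + 3*√19203) + 47/(2*(((1/41)*9))) = (-29972 + 3*√19203) + 47/(2*(9/41)) = (-29972 + 3*√19203) + (47/2)*(41/9) = (-29972 + 3*√19203) + 1927/18 = -537569/18 + 3*√19203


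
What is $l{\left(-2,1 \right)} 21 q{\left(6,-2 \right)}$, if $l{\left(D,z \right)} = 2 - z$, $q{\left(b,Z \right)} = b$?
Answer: $126$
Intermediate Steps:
$l{\left(-2,1 \right)} 21 q{\left(6,-2 \right)} = \left(2 - 1\right) 21 \cdot 6 = 1 \cdot 21 \cdot 6 = 21 \cdot 6 = 126$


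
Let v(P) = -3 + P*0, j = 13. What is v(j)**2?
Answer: 9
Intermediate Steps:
v(P) = -3 (v(P) = -3 + 0 = -3)
v(j)**2 = (-3)**2 = 9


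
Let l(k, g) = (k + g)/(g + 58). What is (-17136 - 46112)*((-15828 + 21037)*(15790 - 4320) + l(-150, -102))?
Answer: -41567824818064/11 ≈ -3.7789e+12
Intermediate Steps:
l(k, g) = (g + k)/(58 + g)
(-17136 - 46112)*((-15828 + 21037)*(15790 - 4320) + l(-150, -102)) = (-17136 - 46112)*((-15828 + 21037)*(15790 - 4320) + (-102 - 150)/(58 - 102)) = -63248*(5209*11470 - 252/(-44)) = -63248*(59747230 - 1/44*(-252)) = -63248*(59747230 + 63/11) = -63248*657219593/11 = -41567824818064/11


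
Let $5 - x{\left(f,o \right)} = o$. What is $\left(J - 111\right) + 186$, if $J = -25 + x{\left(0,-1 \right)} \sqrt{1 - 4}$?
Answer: $50 + 6 i \sqrt{3} \approx 50.0 + 10.392 i$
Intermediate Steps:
$x{\left(f,o \right)} = 5 - o$
$J = -25 + 6 i \sqrt{3}$ ($J = -25 + \left(5 - -1\right) \sqrt{1 - 4} = -25 + \left(5 + 1\right) \sqrt{-3} = -25 + 6 i \sqrt{3} \approx -25.0 + 10.392 i$)
$\left(J - 111\right) + 186 = \left(\left(-25 + 6 i \sqrt{3}\right) - 111\right) + 186 = \left(-136 + 6 i \sqrt{3}\right) + 186 = 50 + 6 i \sqrt{3}$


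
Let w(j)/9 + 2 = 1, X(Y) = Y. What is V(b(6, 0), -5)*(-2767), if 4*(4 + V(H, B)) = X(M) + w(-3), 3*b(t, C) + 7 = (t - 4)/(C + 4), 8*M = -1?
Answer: 556167/32 ≈ 17380.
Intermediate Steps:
M = -⅛ (M = (⅛)*(-1) = -⅛ ≈ -0.12500)
b(t, C) = -7/3 + (-4 + t)/(3*(4 + C)) (b(t, C) = -7/3 + ((t - 4)/(C + 4))/3 = -7/3 + ((-4 + t)/(4 + C))/3 = -7/3 + (-4 + t)/(3*(4 + C)))
w(j) = -9 (w(j) = -18 + 9*1 = -18 + 9 = -9)
V(H, B) = -201/32 (V(H, B) = -4 + (-⅛ - 9)/4 = -4 + (¼)*(-73/8) = -4 - 73/32 = -201/32)
V(b(6, 0), -5)*(-2767) = -201/32*(-2767) = 556167/32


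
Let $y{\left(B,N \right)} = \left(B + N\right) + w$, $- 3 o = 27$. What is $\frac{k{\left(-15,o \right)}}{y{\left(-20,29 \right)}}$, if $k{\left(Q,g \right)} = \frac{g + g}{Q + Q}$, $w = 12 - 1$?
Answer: $\frac{3}{100} \approx 0.03$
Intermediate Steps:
$o = -9$ ($o = \left(- \frac{1}{3}\right) 27 = -9$)
$w = 11$
$y{\left(B,N \right)} = 11 + B + N$ ($y{\left(B,N \right)} = \left(B + N\right) + 11 = 11 + B + N$)
$k{\left(Q,g \right)} = \frac{g}{Q}$ ($k{\left(Q,g \right)} = \frac{2 g}{2 Q} = 2 g \frac{1}{2 Q} = \frac{g}{Q}$)
$\frac{k{\left(-15,o \right)}}{y{\left(-20,29 \right)}} = \frac{\left(-9\right) \frac{1}{-15}}{11 - 20 + 29} = \frac{\left(-9\right) \left(- \frac{1}{15}\right)}{20} = \frac{3}{5} \cdot \frac{1}{20} = \frac{3}{100}$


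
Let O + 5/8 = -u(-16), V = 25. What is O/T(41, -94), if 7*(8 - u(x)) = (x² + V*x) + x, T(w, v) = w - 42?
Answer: 1763/56 ≈ 31.482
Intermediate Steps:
T(w, v) = -42 + w
u(x) = 8 - 26*x/7 - x²/7 (u(x) = 8 - ((x² + 25*x) + x)/7 = 8 - (x² + 26*x)/7 = 8 + (-26*x/7 - x²/7) = 8 - 26*x/7 - x²/7)
O = -1763/56 (O = -5/8 - (8 - 26/7*(-16) - ⅐*(-16)²) = -5/8 - (8 + 416/7 - ⅐*256) = -5/8 - (8 + 416/7 - 256/7) = -5/8 - 1*216/7 = -5/8 - 216/7 = -1763/56 ≈ -31.482)
O/T(41, -94) = -1763/(56*(-42 + 41)) = -1763/56/(-1) = -1763/56*(-1) = 1763/56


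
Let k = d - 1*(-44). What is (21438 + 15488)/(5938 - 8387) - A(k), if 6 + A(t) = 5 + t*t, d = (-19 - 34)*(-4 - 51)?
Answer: -21442697246/2449 ≈ -8.7557e+6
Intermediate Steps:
d = 2915 (d = -53*(-55) = 2915)
k = 2959 (k = 2915 - 1*(-44) = 2915 + 44 = 2959)
A(t) = -1 + t**2 (A(t) = -6 + (5 + t*t) = -6 + (5 + t**2) = -1 + t**2)
(21438 + 15488)/(5938 - 8387) - A(k) = (21438 + 15488)/(5938 - 8387) - (-1 + 2959**2) = 36926/(-2449) - (-1 + 8755681) = 36926*(-1/2449) - 1*8755680 = -36926/2449 - 8755680 = -21442697246/2449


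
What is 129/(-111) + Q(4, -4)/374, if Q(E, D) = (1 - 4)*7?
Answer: -16859/13838 ≈ -1.2183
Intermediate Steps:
Q(E, D) = -21 (Q(E, D) = -3*7 = -21)
129/(-111) + Q(4, -4)/374 = 129/(-111) - 21/374 = 129*(-1/111) - 21*1/374 = -43/37 - 21/374 = -16859/13838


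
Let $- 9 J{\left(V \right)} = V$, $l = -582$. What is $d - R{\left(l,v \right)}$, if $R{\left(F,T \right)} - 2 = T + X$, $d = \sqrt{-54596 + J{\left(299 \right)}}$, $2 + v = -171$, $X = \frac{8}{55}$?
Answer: $\frac{9397}{55} + \frac{i \sqrt{491663}}{3} \approx 170.85 + 233.73 i$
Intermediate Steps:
$X = \frac{8}{55}$ ($X = 8 \cdot \frac{1}{55} = \frac{8}{55} \approx 0.14545$)
$v = -173$ ($v = -2 - 171 = -173$)
$J{\left(V \right)} = - \frac{V}{9}$
$d = \frac{i \sqrt{491663}}{3}$ ($d = \sqrt{-54596 - \frac{299}{9}} = \sqrt{- \frac{491663}{9}} = \frac{i \sqrt{491663}}{3} \approx 233.73 i$)
$R{\left(F,T \right)} = \frac{118}{55} + T$ ($R{\left(F,T \right)} = 2 + \left(T + \frac{8}{55}\right) = 2 + \left(\frac{8}{55} + T\right) = \frac{118}{55} + T$)
$d - R{\left(l,v \right)} = \frac{i \sqrt{491663}}{3} - \left(\frac{118}{55} - 173\right) = \frac{i \sqrt{491663}}{3} - - \frac{9397}{55} = \frac{i \sqrt{491663}}{3} + \frac{9397}{55} = \frac{9397}{55} + \frac{i \sqrt{491663}}{3}$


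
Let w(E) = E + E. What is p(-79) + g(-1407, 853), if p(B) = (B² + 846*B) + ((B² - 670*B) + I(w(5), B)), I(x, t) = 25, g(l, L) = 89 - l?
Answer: 99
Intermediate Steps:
w(E) = 2*E
p(B) = 25 + 2*B² + 176*B (p(B) = (B² + 846*B) + ((B² - 670*B) + 25) = (B² + 846*B) + (25 + B² - 670*B) = 25 + 2*B² + 176*B)
p(-79) + g(-1407, 853) = (25 + 2*(-79)² + 176*(-79)) + (89 - 1*(-1407)) = (25 + 2*6241 - 13904) + (89 + 1407) = (25 + 12482 - 13904) + 1496 = -1397 + 1496 = 99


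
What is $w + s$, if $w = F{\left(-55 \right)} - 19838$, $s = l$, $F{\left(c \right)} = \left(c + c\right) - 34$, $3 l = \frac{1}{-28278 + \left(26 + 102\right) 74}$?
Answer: $- \frac{1127344477}{56418} \approx -19982.0$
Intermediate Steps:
$l = - \frac{1}{56418}$ ($l = \frac{1}{3 \left(-28278 + \left(26 + 102\right) 74\right)} = \frac{1}{3 \left(-28278 + 128 \cdot 74\right)} = \frac{1}{3 \left(-28278 + 9472\right)} = \frac{1}{3 \left(-18806\right)} = \frac{1}{3} \left(- \frac{1}{18806}\right) = - \frac{1}{56418} \approx -1.7725 \cdot 10^{-5}$)
$F{\left(c \right)} = -34 + 2 c$ ($F{\left(c \right)} = 2 c - 34 = -34 + 2 c$)
$s = - \frac{1}{56418} \approx -1.7725 \cdot 10^{-5}$
$w = -19982$ ($w = \left(-34 + 2 \left(-55\right)\right) - 19838 = \left(-34 - 110\right) - 19838 = -144 - 19838 = -19982$)
$w + s = -19982 - \frac{1}{56418} = - \frac{1127344477}{56418}$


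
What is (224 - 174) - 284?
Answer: -234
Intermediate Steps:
(224 - 174) - 284 = 50 - 284 = -234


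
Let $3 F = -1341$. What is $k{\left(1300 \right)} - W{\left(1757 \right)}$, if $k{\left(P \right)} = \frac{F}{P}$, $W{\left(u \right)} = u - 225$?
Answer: $- \frac{1992047}{1300} \approx -1532.3$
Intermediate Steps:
$F = -447$ ($F = \frac{1}{3} \left(-1341\right) = -447$)
$W{\left(u \right)} = -225 + u$ ($W{\left(u \right)} = u - 225 = -225 + u$)
$k{\left(P \right)} = - \frac{447}{P}$
$k{\left(1300 \right)} - W{\left(1757 \right)} = - \frac{447}{1300} - \left(-225 + 1757\right) = \left(-447\right) \frac{1}{1300} - 1532 = - \frac{447}{1300} - 1532 = - \frac{1992047}{1300}$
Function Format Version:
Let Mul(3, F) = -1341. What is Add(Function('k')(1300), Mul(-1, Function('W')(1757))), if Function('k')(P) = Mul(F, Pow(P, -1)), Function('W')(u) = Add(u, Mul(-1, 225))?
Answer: Rational(-1992047, 1300) ≈ -1532.3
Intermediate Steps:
F = -447 (F = Mul(Rational(1, 3), -1341) = -447)
Function('W')(u) = Add(-225, u) (Function('W')(u) = Add(u, -225) = Add(-225, u))
Function('k')(P) = Mul(-447, Pow(P, -1))
Add(Function('k')(1300), Mul(-1, Function('W')(1757))) = Add(Mul(-447, Pow(1300, -1)), Mul(-1, Add(-225, 1757))) = Add(Mul(-447, Rational(1, 1300)), Mul(-1, 1532)) = Add(Rational(-447, 1300), -1532) = Rational(-1992047, 1300)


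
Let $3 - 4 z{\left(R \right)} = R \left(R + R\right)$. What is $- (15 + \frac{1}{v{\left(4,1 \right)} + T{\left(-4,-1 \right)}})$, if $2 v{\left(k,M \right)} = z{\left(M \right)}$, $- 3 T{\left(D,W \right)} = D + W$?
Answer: $- \frac{669}{43} \approx -15.558$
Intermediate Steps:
$T{\left(D,W \right)} = - \frac{D}{3} - \frac{W}{3}$ ($T{\left(D,W \right)} = - \frac{D + W}{3} = - \frac{D}{3} - \frac{W}{3}$)
$z{\left(R \right)} = \frac{3}{4} - \frac{R^{2}}{2}$ ($z{\left(R \right)} = \frac{3}{4} - \frac{R \left(R + R\right)}{4} = \frac{3}{4} - \frac{R 2 R}{4} = \frac{3}{4} - \frac{2 R^{2}}{4} = \frac{3}{4} - \frac{R^{2}}{2}$)
$v{\left(k,M \right)} = \frac{3}{8} - \frac{M^{2}}{4}$ ($v{\left(k,M \right)} = \frac{\frac{3}{4} - \frac{M^{2}}{2}}{2} = \frac{3}{8} - \frac{M^{2}}{4}$)
$- (15 + \frac{1}{v{\left(4,1 \right)} + T{\left(-4,-1 \right)}}) = - (15 + \frac{1}{\left(\frac{3}{8} - \frac{1^{2}}{4}\right) - - \frac{5}{3}}) = - (15 + \frac{1}{\left(\frac{3}{8} - \frac{1}{4}\right) + \left(\frac{4}{3} + \frac{1}{3}\right)}) = - (15 + \frac{1}{\left(\frac{3}{8} - \frac{1}{4}\right) + \frac{5}{3}}) = - (15 + \frac{1}{\frac{1}{8} + \frac{5}{3}}) = - (15 + \frac{1}{\frac{43}{24}}) = - (15 + \frac{24}{43}) = \left(-1\right) \frac{669}{43} = - \frac{669}{43}$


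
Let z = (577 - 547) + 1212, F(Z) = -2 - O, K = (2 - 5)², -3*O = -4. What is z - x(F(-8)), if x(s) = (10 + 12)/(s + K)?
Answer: 21048/17 ≈ 1238.1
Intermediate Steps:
O = 4/3 (O = -⅓*(-4) = 4/3 ≈ 1.3333)
K = 9 (K = (-3)² = 9)
F(Z) = -10/3 (F(Z) = -2 - 1*4/3 = -2 - 4/3 = -10/3)
z = 1242 (z = 30 + 1212 = 1242)
x(s) = 22/(9 + s) (x(s) = (10 + 12)/(s + 9) = 22/(9 + s))
z - x(F(-8)) = 1242 - 22/(9 - 10/3) = 1242 - 22/17/3 = 1242 - 22*3/17 = 1242 - 1*66/17 = 1242 - 66/17 = 21048/17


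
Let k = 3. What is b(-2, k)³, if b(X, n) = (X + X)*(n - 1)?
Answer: -512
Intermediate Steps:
b(X, n) = 2*X*(-1 + n) (b(X, n) = (2*X)*(-1 + n) = 2*X*(-1 + n))
b(-2, k)³ = (2*(-2)*(-1 + 3))³ = (2*(-2)*2)³ = (-8)³ = -512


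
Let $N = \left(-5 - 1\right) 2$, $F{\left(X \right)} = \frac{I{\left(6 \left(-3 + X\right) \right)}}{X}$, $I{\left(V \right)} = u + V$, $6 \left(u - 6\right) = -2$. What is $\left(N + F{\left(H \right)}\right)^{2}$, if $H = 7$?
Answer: $\frac{26569}{441} \approx 60.247$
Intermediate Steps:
$u = \frac{17}{3}$ ($u = 6 + \frac{1}{6} \left(-2\right) = 6 - \frac{1}{3} = \frac{17}{3} \approx 5.6667$)
$I{\left(V \right)} = \frac{17}{3} + V$
$F{\left(X \right)} = \frac{- \frac{37}{3} + 6 X}{X}$ ($F{\left(X \right)} = \frac{\frac{17}{3} + 6 \left(-3 + X\right)}{X} = \frac{\frac{17}{3} + \left(-18 + 6 X\right)}{X} = \frac{- \frac{37}{3} + 6 X}{X}$)
$N = -12$ ($N = \left(-6\right) 2 = -12$)
$\left(N + F{\left(H \right)}\right)^{2} = \left(-12 + \left(6 - \frac{37}{3 \cdot 7}\right)\right)^{2} = \left(-12 + \left(6 - \frac{37}{21}\right)\right)^{2} = \left(-12 + \frac{89}{21}\right)^{2} = \left(- \frac{163}{21}\right)^{2} = \frac{26569}{441}$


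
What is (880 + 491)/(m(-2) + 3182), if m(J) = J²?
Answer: 457/1062 ≈ 0.43032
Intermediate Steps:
(880 + 491)/(m(-2) + 3182) = (880 + 491)/((-2)² + 3182) = 1371/(4 + 3182) = 1371/3186 = 1371*(1/3186) = 457/1062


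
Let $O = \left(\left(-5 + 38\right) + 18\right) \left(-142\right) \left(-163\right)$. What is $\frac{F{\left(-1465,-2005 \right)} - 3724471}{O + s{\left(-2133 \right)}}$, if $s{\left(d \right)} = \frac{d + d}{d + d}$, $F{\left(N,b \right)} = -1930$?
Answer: $- \frac{3726401}{1180447} \approx -3.1568$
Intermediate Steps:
$s{\left(d \right)} = 1$ ($s{\left(d \right)} = \frac{2 d}{2 d} = 2 d \frac{1}{2 d} = 1$)
$O = 1180446$ ($O = \left(33 + 18\right) \left(-142\right) \left(-163\right) = 51 \left(-142\right) \left(-163\right) = \left(-7242\right) \left(-163\right) = 1180446$)
$\frac{F{\left(-1465,-2005 \right)} - 3724471}{O + s{\left(-2133 \right)}} = \frac{-1930 - 3724471}{1180446 + 1} = - \frac{3726401}{1180447}$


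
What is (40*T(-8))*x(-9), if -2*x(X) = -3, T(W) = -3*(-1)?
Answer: 180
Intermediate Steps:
T(W) = 3
x(X) = 3/2 (x(X) = -½*(-3) = 3/2)
(40*T(-8))*x(-9) = (40*3)*(3/2) = 120*(3/2) = 180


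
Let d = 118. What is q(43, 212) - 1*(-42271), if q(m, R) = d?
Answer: 42389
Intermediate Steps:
q(m, R) = 118
q(43, 212) - 1*(-42271) = 118 - 1*(-42271) = 118 + 42271 = 42389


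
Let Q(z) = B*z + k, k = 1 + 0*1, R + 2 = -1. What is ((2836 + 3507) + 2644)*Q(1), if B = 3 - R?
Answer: 62909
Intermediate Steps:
R = -3 (R = -2 - 1 = -3)
k = 1 (k = 1 + 0 = 1)
B = 6 (B = 3 - 1*(-3) = 3 + 3 = 6)
Q(z) = 1 + 6*z (Q(z) = 6*z + 1 = 1 + 6*z)
((2836 + 3507) + 2644)*Q(1) = ((2836 + 3507) + 2644)*(1 + 6*1) = (6343 + 2644)*(1 + 6) = 8987*7 = 62909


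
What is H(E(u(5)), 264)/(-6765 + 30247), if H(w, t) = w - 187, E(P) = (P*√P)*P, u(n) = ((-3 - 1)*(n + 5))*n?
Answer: -187/23482 + 200000*I*√2/11741 ≈ -0.0079636 + 24.09*I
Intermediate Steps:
u(n) = n*(-20 - 4*n) (u(n) = (-4*(5 + n))*n = (-20 - 4*n)*n = n*(-20 - 4*n))
E(P) = P^(5/2) (E(P) = P^(3/2)*P = P^(5/2))
H(w, t) = -187 + w
H(E(u(5)), 264)/(-6765 + 30247) = (-187 + (-4*5*(5 + 5))^(5/2))/(-6765 + 30247) = (-187 + (-4*5*10)^(5/2))/23482 = (-187 + (-200)^(5/2))*(1/23482) = (-187 + 400000*I*√2)*(1/23482) = -187/23482 + 200000*I*√2/11741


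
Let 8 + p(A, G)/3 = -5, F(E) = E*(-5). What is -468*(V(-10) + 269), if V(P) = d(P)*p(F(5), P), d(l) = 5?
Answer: -34632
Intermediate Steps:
F(E) = -5*E
p(A, G) = -39 (p(A, G) = -24 + 3*(-5) = -24 - 15 = -39)
V(P) = -195 (V(P) = 5*(-39) = -195)
-468*(V(-10) + 269) = -468*(-195 + 269) = -468*74 = -34632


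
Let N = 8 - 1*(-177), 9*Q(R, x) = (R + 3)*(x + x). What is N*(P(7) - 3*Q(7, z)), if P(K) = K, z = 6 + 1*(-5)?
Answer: 185/3 ≈ 61.667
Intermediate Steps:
z = 1 (z = 6 - 5 = 1)
Q(R, x) = 2*x*(3 + R)/9 (Q(R, x) = ((R + 3)*(x + x))/9 = ((3 + R)*(2*x))/9 = (2*x*(3 + R))/9 = 2*x*(3 + R)/9)
N = 185 (N = 8 + 177 = 185)
N*(P(7) - 3*Q(7, z)) = 185*(7 - 2*(3 + 7)/3) = 185*(7 - 2*10/3) = 185*(7 - 3*20/9) = 185*(7 - 20/3) = 185*(⅓) = 185/3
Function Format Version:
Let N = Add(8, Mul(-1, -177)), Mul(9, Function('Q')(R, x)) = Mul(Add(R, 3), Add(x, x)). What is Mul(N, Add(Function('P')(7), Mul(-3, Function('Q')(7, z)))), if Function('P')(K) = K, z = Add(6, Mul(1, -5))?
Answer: Rational(185, 3) ≈ 61.667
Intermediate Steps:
z = 1 (z = Add(6, -5) = 1)
Function('Q')(R, x) = Mul(Rational(2, 9), x, Add(3, R)) (Function('Q')(R, x) = Mul(Rational(1, 9), Mul(Add(R, 3), Add(x, x))) = Mul(Rational(1, 9), Mul(Add(3, R), Mul(2, x))) = Mul(Rational(1, 9), Mul(2, x, Add(3, R))) = Mul(Rational(2, 9), x, Add(3, R)))
N = 185 (N = Add(8, 177) = 185)
Mul(N, Add(Function('P')(7), Mul(-3, Function('Q')(7, z)))) = Mul(185, Add(7, Mul(-3, Mul(Rational(2, 9), 1, Add(3, 7))))) = Mul(185, Add(7, Mul(-3, Mul(Rational(2, 9), 1, 10)))) = Mul(185, Add(7, Mul(-3, Rational(20, 9)))) = Mul(185, Add(7, Rational(-20, 3))) = Mul(185, Rational(1, 3)) = Rational(185, 3)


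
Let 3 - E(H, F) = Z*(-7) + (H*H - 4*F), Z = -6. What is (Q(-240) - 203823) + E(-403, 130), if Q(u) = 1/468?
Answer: -171171467/468 ≈ -3.6575e+5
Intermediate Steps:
Q(u) = 1/468
E(H, F) = -39 - H² + 4*F (E(H, F) = 3 - (-6*(-7) + (H*H - 4*F)) = 3 - (42 + (H² - 4*F)) = 3 - (42 + H² - 4*F) = 3 + (-42 - H² + 4*F) = -39 - H² + 4*F)
(Q(-240) - 203823) + E(-403, 130) = (1/468 - 203823) + (-39 - 1*(-403)² + 4*130) = -95389163/468 + (-39 - 1*162409 + 520) = -95389163/468 + (-39 - 162409 + 520) = -95389163/468 - 161928 = -171171467/468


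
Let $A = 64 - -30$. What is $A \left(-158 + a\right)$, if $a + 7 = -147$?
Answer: $-29328$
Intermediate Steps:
$a = -154$ ($a = -7 - 147 = -154$)
$A = 94$ ($A = 64 + 30 = 94$)
$A \left(-158 + a\right) = 94 \left(-158 - 154\right) = 94 \left(-312\right) = -29328$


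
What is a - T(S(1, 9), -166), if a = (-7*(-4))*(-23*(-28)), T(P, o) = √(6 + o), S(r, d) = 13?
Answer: 18032 - 4*I*√10 ≈ 18032.0 - 12.649*I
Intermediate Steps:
a = 18032 (a = 28*644 = 18032)
a - T(S(1, 9), -166) = 18032 - √(6 - 166) = 18032 - √(-160) = 18032 - 4*I*√10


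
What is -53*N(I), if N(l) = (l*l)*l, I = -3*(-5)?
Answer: -178875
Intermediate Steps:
I = 15
N(l) = l³ (N(l) = l²*l = l³)
-53*N(I) = -53*15³ = -53*3375 = -178875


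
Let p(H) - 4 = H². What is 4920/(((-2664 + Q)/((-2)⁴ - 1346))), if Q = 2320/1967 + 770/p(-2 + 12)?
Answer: 223101860800/90535547 ≈ 2464.2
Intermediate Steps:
p(H) = 4 + H²
Q = 877935/102284 (Q = 2320/1967 + 770/(4 + (-2 + 12)²) = 2320*(1/1967) + 770/(4 + 10²) = 2320/1967 + 770/(4 + 100) = 2320/1967 + 770/104 = 2320/1967 + 770*(1/104) = 2320/1967 + 385/52 = 877935/102284 ≈ 8.5833)
4920/(((-2664 + Q)/((-2)⁴ - 1346))) = 4920/(((-2664 + 877935/102284)/((-2)⁴ - 1346))) = 4920/((-271606641/(102284*(16 - 1346)))) = 4920/((-271606641/102284/(-1330))) = 4920/((-271606641/102284*(-1/1330))) = 4920/(271606641/136037720) = 4920*(136037720/271606641) = 223101860800/90535547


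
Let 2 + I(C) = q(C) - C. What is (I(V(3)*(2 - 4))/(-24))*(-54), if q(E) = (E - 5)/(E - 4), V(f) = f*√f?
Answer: -54/23 + 2511*√3/184 ≈ 21.289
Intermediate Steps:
V(f) = f^(3/2)
q(E) = (-5 + E)/(-4 + E)
I(C) = -2 - C + (-5 + C)/(-4 + C) (I(C) = -2 + ((-5 + C)/(-4 + C) - C) = -2 + (-C + (-5 + C)/(-4 + C)) = -2 - C + (-5 + C)/(-4 + C))
(I(V(3)*(2 - 4))/(-24))*(-54) = (((3 - (3^(3/2)*(2 - 4))² + 3*(3^(3/2)*(2 - 4)))/(-4 + 3^(3/2)*(2 - 4)))/(-24))*(-54) = (((3 - ((3*√3)*(-2))² + 3*((3*√3)*(-2)))/(-4 + (3*√3)*(-2)))*(-1/24))*(-54) = (((3 - (-6*√3)² + 3*(-6*√3))/(-4 - 6*√3))*(-1/24))*(-54) = (((3 - 1*108 - 18*√3)/(-4 - 6*√3))*(-1/24))*(-54) = (((3 - 108 - 18*√3)/(-4 - 6*√3))*(-1/24))*(-54) = (((-105 - 18*√3)/(-4 - 6*√3))*(-1/24))*(-54) = -(-105 - 18*√3)/(24*(-4 - 6*√3))*(-54) = 9*(-105 - 18*√3)/(4*(-4 - 6*√3))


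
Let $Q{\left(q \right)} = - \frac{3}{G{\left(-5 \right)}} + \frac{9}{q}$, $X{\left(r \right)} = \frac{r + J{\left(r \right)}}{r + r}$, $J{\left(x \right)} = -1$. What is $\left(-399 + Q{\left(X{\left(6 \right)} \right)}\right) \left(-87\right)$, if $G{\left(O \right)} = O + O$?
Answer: $\frac{328077}{10} \approx 32808.0$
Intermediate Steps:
$G{\left(O \right)} = 2 O$
$X{\left(r \right)} = \frac{-1 + r}{2 r}$ ($X{\left(r \right)} = \frac{r - 1}{r + r} = \frac{-1 + r}{2 r}$)
$Q{\left(q \right)} = \frac{3}{10} + \frac{9}{q}$ ($Q{\left(q \right)} = - \frac{3}{2 \left(-5\right)} + \frac{9}{q} = - \frac{3}{-10} + \frac{9}{q} = \left(-3\right) \left(- \frac{1}{10}\right) + \frac{9}{q} = \frac{3}{10} + \frac{9}{q}$)
$\left(-399 + Q{\left(X{\left(6 \right)} \right)}\right) \left(-87\right) = \left(-399 + \left(\frac{3}{10} + \frac{9}{\frac{1}{2} \cdot \frac{1}{6} \left(-1 + 6\right)}\right)\right) \left(-87\right) = \left(-399 + \left(\frac{3}{10} + \frac{9}{\frac{1}{2} \cdot \frac{1}{6} \cdot 5}\right)\right) \left(-87\right) = \left(-399 + \left(\frac{3}{10} + \frac{9}{\frac{5}{12}}\right)\right) \left(-87\right) = \left(-399 + \left(\frac{3}{10} + 9 \cdot \frac{12}{5}\right)\right) \left(-87\right) = \left(-399 + \left(\frac{3}{10} + \frac{108}{5}\right)\right) \left(-87\right) = \left(-399 + \frac{219}{10}\right) \left(-87\right) = \left(- \frac{3771}{10}\right) \left(-87\right) = \frac{328077}{10}$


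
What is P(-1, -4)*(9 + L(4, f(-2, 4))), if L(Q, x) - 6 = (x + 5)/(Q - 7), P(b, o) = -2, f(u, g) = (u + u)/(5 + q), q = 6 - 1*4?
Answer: -568/21 ≈ -27.048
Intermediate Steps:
q = 2 (q = 6 - 4 = 2)
f(u, g) = 2*u/7 (f(u, g) = (u + u)/(5 + 2) = (2*u)/7 = (2*u)*(⅐) = 2*u/7)
L(Q, x) = 6 + (5 + x)/(-7 + Q) (L(Q, x) = 6 + (x + 5)/(Q - 7) = 6 + (5 + x)/(-7 + Q))
P(-1, -4)*(9 + L(4, f(-2, 4))) = -2*(9 + (-37 + (2/7)*(-2) + 6*4)/(-7 + 4)) = -2*(9 + (-37 - 4/7 + 24)/(-3)) = -2*(9 - ⅓*(-95/7)) = -2*(9 + 95/21) = -2*284/21 = -568/21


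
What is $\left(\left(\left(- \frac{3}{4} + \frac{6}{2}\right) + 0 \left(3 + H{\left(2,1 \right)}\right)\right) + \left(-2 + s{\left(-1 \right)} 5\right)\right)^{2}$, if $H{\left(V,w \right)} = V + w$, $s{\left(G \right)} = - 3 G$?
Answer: $\frac{3721}{16} \approx 232.56$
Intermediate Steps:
$\left(\left(\left(- \frac{3}{4} + \frac{6}{2}\right) + 0 \left(3 + H{\left(2,1 \right)}\right)\right) + \left(-2 + s{\left(-1 \right)} 5\right)\right)^{2} = \left(\left(\left(- \frac{3}{4} + \frac{6}{2}\right) + 0 \left(3 + \left(2 + 1\right)\right)\right) - \left(2 - \left(-3\right) \left(-1\right) 5\right)\right)^{2} = \left(\left(\left(\left(-3\right) \frac{1}{4} + 6 \cdot \frac{1}{2}\right) + 0 \left(3 + 3\right)\right) + \left(-2 + 3 \cdot 5\right)\right)^{2} = \left(\left(\left(- \frac{3}{4} + 3\right) + 0 \cdot 6\right) + \left(-2 + 15\right)\right)^{2} = \left(\left(\frac{9}{4} + 0\right) + 13\right)^{2} = \left(\frac{9}{4} + 13\right)^{2} = \left(\frac{61}{4}\right)^{2} = \frac{3721}{16}$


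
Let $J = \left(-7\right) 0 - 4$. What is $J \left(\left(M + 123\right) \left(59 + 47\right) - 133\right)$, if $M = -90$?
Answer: $-13460$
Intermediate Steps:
$J = -4$ ($J = 0 - 4 = -4$)
$J \left(\left(M + 123\right) \left(59 + 47\right) - 133\right) = - 4 \left(\left(-90 + 123\right) \left(59 + 47\right) - 133\right) = - 4 \left(33 \cdot 106 - 133\right) = - 4 \left(3498 - 133\right) = \left(-4\right) 3365 = -13460$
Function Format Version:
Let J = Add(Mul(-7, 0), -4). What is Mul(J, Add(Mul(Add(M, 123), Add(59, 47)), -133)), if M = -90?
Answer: -13460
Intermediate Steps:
J = -4 (J = Add(0, -4) = -4)
Mul(J, Add(Mul(Add(M, 123), Add(59, 47)), -133)) = Mul(-4, Add(Mul(Add(-90, 123), Add(59, 47)), -133)) = Mul(-4, Add(Mul(33, 106), -133)) = Mul(-4, Add(3498, -133)) = Mul(-4, 3365) = -13460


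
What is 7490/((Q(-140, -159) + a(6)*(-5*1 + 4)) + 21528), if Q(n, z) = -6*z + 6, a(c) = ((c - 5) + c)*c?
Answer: 3745/11223 ≈ 0.33369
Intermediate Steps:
a(c) = c*(-5 + 2*c) (a(c) = ((-5 + c) + c)*c = (-5 + 2*c)*c = c*(-5 + 2*c))
Q(n, z) = 6 - 6*z
7490/((Q(-140, -159) + a(6)*(-5*1 + 4)) + 21528) = 7490/(((6 - 6*(-159)) + (6*(-5 + 2*6))*(-5*1 + 4)) + 21528) = 7490/(((6 + 954) + (6*(-5 + 12))*(-5 + 4)) + 21528) = 7490/((960 + (6*7)*(-1)) + 21528) = 7490/((960 + 42*(-1)) + 21528) = 7490/((960 - 42) + 21528) = 7490/(918 + 21528) = 7490/22446 = 7490*(1/22446) = 3745/11223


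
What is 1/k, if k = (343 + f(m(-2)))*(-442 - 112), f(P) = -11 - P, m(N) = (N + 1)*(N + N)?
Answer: -1/181712 ≈ -5.5032e-6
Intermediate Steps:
m(N) = 2*N*(1 + N) (m(N) = (1 + N)*(2*N) = 2*N*(1 + N))
k = -181712 (k = (343 + (-11 - 2*(-2)*(1 - 2)))*(-442 - 112) = (343 + (-11 - 2*(-2)*(-1)))*(-554) = (343 + (-11 - 1*4))*(-554) = (343 + (-11 - 4))*(-554) = (343 - 15)*(-554) = 328*(-554) = -181712)
1/k = 1/(-181712) = -1/181712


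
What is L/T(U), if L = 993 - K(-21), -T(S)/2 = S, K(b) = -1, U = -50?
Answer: 497/50 ≈ 9.9400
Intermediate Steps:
T(S) = -2*S
L = 994 (L = 993 - 1*(-1) = 993 + 1 = 994)
L/T(U) = 994/((-2*(-50))) = 994/100 = 994*(1/100) = 497/50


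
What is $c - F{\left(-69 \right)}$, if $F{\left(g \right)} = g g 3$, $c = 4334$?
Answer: $-9949$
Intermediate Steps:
$F{\left(g \right)} = 3 g^{2}$ ($F{\left(g \right)} = g^{2} \cdot 3 = 3 g^{2}$)
$c - F{\left(-69 \right)} = 4334 - 3 \left(-69\right)^{2} = 4334 - 3 \cdot 4761 = 4334 - 14283 = -9949$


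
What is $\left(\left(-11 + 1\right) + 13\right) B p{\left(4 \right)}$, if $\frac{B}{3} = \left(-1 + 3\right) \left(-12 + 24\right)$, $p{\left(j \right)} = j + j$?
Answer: $1728$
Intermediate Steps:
$p{\left(j \right)} = 2 j$
$B = 72$ ($B = 3 \left(-1 + 3\right) \left(-12 + 24\right) = 3 \cdot 2 \cdot 12 = 3 \cdot 24 = 72$)
$\left(\left(-11 + 1\right) + 13\right) B p{\left(4 \right)} = \left(\left(-11 + 1\right) + 13\right) 72 \cdot 2 \cdot 4 = \left(-10 + 13\right) 72 \cdot 8 = 3 \cdot 72 \cdot 8 = 216 \cdot 8 = 1728$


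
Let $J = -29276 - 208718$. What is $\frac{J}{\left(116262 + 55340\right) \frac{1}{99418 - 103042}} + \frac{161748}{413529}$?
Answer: $\frac{59448748225620}{11827067243} \approx 5026.5$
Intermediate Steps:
$J = -237994$
$\frac{J}{\left(116262 + 55340\right) \frac{1}{99418 - 103042}} + \frac{161748}{413529} = - \frac{237994}{\left(116262 + 55340\right) \frac{1}{99418 - 103042}} + \frac{161748}{413529} = - \frac{237994}{171602 \frac{1}{-3624}} + 161748 \cdot \frac{1}{413529} = - \frac{237994}{171602 \left(- \frac{1}{3624}\right)} + \frac{53916}{137843} = - \frac{237994}{- \frac{85801}{1812}} + \frac{53916}{137843} = \left(-237994\right) \left(- \frac{1812}{85801}\right) + \frac{53916}{137843} = \frac{431245128}{85801} + \frac{53916}{137843} = \frac{59448748225620}{11827067243}$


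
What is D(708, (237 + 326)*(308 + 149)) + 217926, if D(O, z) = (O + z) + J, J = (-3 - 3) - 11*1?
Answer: 475908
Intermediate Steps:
J = -17 (J = -6 - 11 = -17)
D(O, z) = -17 + O + z (D(O, z) = (O + z) - 17 = -17 + O + z)
D(708, (237 + 326)*(308 + 149)) + 217926 = (-17 + 708 + (237 + 326)*(308 + 149)) + 217926 = (-17 + 708 + 563*457) + 217926 = (-17 + 708 + 257291) + 217926 = 257982 + 217926 = 475908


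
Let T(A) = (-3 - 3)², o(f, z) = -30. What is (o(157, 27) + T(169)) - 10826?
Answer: -10820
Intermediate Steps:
T(A) = 36 (T(A) = (-6)² = 36)
(o(157, 27) + T(169)) - 10826 = (-30 + 36) - 10826 = 6 - 10826 = -10820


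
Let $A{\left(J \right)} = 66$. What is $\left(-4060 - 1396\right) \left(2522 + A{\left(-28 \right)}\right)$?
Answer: $-14120128$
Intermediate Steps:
$\left(-4060 - 1396\right) \left(2522 + A{\left(-28 \right)}\right) = \left(-4060 - 1396\right) \left(2522 + 66\right) = \left(-4060 - 1396\right) 2588 = \left(-5456\right) 2588 = -14120128$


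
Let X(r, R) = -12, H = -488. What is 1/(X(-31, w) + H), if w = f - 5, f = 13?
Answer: -1/500 ≈ -0.0020000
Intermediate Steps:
w = 8 (w = 13 - 5 = 8)
1/(X(-31, w) + H) = 1/(-12 - 488) = 1/(-500) = -1/500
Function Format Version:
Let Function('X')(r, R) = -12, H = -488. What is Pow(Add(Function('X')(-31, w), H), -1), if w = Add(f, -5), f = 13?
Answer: Rational(-1, 500) ≈ -0.0020000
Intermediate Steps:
w = 8 (w = Add(13, -5) = 8)
Pow(Add(Function('X')(-31, w), H), -1) = Pow(Add(-12, -488), -1) = Pow(-500, -1) = Rational(-1, 500)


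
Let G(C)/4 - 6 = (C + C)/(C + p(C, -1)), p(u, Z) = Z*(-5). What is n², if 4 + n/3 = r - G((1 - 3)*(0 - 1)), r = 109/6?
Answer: 259081/196 ≈ 1321.8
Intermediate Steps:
p(u, Z) = -5*Z
G(C) = 24 + 8*C/(5 + C) (G(C) = 24 + 4*((C + C)/(C - 5*(-1))) = 24 + 4*((2*C)/(C + 5)) = 24 + 4*((2*C)/(5 + C)) = 24 + 4*(2*C/(5 + C)) = 24 + 8*C/(5 + C))
r = 109/6 (r = 109*(⅙) = 109/6 ≈ 18.167)
n = -509/14 (n = -12 + 3*(109/6 - 8*(15 + 4*((1 - 3)*(0 - 1)))/(5 + (1 - 3)*(0 - 1))) = -12 + 3*(109/6 - 8*(15 + 4*(-2*(-1)))/(5 - 2*(-1))) = -12 + 3*(109/6 - 8*(15 + 4*2)/(5 + 2)) = -12 + 3*(109/6 - 8*(15 + 8)/7) = -12 + 3*(109/6 - 8*23/7) = -12 + 3*(109/6 - 1*184/7) = -12 + 3*(109/6 - 184/7) = -12 + 3*(-341/42) = -12 - 341/14 = -509/14 ≈ -36.357)
n² = (-509/14)² = 259081/196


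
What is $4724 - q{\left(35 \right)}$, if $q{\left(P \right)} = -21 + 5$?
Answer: $4740$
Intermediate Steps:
$q{\left(P \right)} = -16$
$4724 - q{\left(35 \right)} = 4724 - -16 = 4724 + 16 = 4740$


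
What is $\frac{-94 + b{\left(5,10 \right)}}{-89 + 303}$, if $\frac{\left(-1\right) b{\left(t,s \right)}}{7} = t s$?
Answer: $- \frac{222}{107} \approx -2.0748$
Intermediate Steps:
$b{\left(t,s \right)} = - 7 s t$ ($b{\left(t,s \right)} = - 7 t s = - 7 s t$)
$\frac{-94 + b{\left(5,10 \right)}}{-89 + 303} = \frac{-94 - 70 \cdot 5}{-89 + 303} = \frac{-94 - 350}{214} = \left(-444\right) \frac{1}{214} = - \frac{222}{107}$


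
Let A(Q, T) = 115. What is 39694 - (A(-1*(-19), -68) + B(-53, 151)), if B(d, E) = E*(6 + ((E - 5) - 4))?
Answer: 17231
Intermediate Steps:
B(d, E) = E*(-3 + E) (B(d, E) = E*(6 + ((-5 + E) - 4)) = E*(6 + (-9 + E)) = E*(-3 + E))
39694 - (A(-1*(-19), -68) + B(-53, 151)) = 39694 - (115 + 151*(-3 + 151)) = 39694 - (115 + 151*148) = 39694 - (115 + 22348) = 39694 - 1*22463 = 39694 - 22463 = 17231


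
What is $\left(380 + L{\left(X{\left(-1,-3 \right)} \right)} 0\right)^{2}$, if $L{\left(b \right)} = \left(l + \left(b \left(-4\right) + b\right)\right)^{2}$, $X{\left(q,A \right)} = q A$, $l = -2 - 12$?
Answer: $144400$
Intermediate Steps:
$l = -14$ ($l = -2 - 12 = -14$)
$X{\left(q,A \right)} = A q$
$L{\left(b \right)} = \left(-14 - 3 b\right)^{2}$ ($L{\left(b \right)} = \left(-14 + \left(b \left(-4\right) + b\right)\right)^{2} = \left(-14 + \left(- 4 b + b\right)\right)^{2} = \left(-14 - 3 b\right)^{2}$)
$\left(380 + L{\left(X{\left(-1,-3 \right)} \right)} 0\right)^{2} = \left(380 + \left(14 + 3 \left(\left(-3\right) \left(-1\right)\right)\right)^{2} \cdot 0\right)^{2} = \left(380 + \left(14 + 3 \cdot 3\right)^{2} \cdot 0\right)^{2} = \left(380 + \left(14 + 9\right)^{2} \cdot 0\right)^{2} = \left(380 + 23^{2} \cdot 0\right)^{2} = \left(380 + 529 \cdot 0\right)^{2} = \left(380 + 0\right)^{2} = 380^{2} = 144400$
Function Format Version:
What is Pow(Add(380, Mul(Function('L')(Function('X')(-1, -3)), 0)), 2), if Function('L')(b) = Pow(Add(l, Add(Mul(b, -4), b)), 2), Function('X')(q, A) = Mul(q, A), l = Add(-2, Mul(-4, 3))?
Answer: 144400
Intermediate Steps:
l = -14 (l = Add(-2, -12) = -14)
Function('X')(q, A) = Mul(A, q)
Function('L')(b) = Pow(Add(-14, Mul(-3, b)), 2) (Function('L')(b) = Pow(Add(-14, Add(Mul(b, -4), b)), 2) = Pow(Add(-14, Add(Mul(-4, b), b)), 2) = Pow(Add(-14, Mul(-3, b)), 2))
Pow(Add(380, Mul(Function('L')(Function('X')(-1, -3)), 0)), 2) = Pow(Add(380, Mul(Pow(Add(14, Mul(3, Mul(-3, -1))), 2), 0)), 2) = Pow(Add(380, Mul(Pow(Add(14, Mul(3, 3)), 2), 0)), 2) = Pow(Add(380, Mul(Pow(Add(14, 9), 2), 0)), 2) = Pow(Add(380, Mul(Pow(23, 2), 0)), 2) = Pow(Add(380, Mul(529, 0)), 2) = Pow(Add(380, 0), 2) = Pow(380, 2) = 144400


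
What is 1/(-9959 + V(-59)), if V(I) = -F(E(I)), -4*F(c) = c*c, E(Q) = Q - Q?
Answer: -1/9959 ≈ -0.00010041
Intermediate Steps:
E(Q) = 0
F(c) = -c**2/4 (F(c) = -c*c/4 = -c**2/4)
V(I) = 0 (V(I) = -(-1)*0**2/4 = -(-1)*0/4 = -1*0 = 0)
1/(-9959 + V(-59)) = 1/(-9959 + 0) = 1/(-9959) = -1/9959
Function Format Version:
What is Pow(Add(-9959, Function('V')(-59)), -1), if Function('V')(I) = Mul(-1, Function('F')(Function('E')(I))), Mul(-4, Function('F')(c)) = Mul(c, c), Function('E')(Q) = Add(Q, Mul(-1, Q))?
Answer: Rational(-1, 9959) ≈ -0.00010041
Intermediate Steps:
Function('E')(Q) = 0
Function('F')(c) = Mul(Rational(-1, 4), Pow(c, 2)) (Function('F')(c) = Mul(Rational(-1, 4), Mul(c, c)) = Mul(Rational(-1, 4), Pow(c, 2)))
Function('V')(I) = 0 (Function('V')(I) = Mul(-1, Mul(Rational(-1, 4), Pow(0, 2))) = Mul(-1, Mul(Rational(-1, 4), 0)) = Mul(-1, 0) = 0)
Pow(Add(-9959, Function('V')(-59)), -1) = Pow(Add(-9959, 0), -1) = Pow(-9959, -1) = Rational(-1, 9959)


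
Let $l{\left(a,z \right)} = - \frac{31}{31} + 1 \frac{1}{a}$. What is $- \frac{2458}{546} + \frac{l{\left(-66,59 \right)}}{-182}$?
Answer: $- \frac{18003}{4004} \approx -4.4963$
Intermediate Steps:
$l{\left(a,z \right)} = -1 + \frac{1}{a}$ ($l{\left(a,z \right)} = \left(-31\right) \frac{1}{31} + \frac{1}{a} = -1 + \frac{1}{a}$)
$- \frac{2458}{546} + \frac{l{\left(-66,59 \right)}}{-182} = - \frac{2458}{546} + \frac{\frac{1}{-66} \left(1 - -66\right)}{-182} = \left(-2458\right) \frac{1}{546} + - \frac{1 + 66}{66} \left(- \frac{1}{182}\right) = - \frac{1229}{273} + \left(- \frac{1}{66}\right) 67 \left(- \frac{1}{182}\right) = - \frac{1229}{273} - - \frac{67}{12012} = - \frac{1229}{273} + \frac{67}{12012} = - \frac{18003}{4004}$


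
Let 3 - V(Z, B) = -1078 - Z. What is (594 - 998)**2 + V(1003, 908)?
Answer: 165300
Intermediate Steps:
V(Z, B) = 1081 + Z (V(Z, B) = 3 - (-1078 - Z) = 3 + (1078 + Z) = 1081 + Z)
(594 - 998)**2 + V(1003, 908) = (594 - 998)**2 + (1081 + 1003) = (-404)**2 + 2084 = 163216 + 2084 = 165300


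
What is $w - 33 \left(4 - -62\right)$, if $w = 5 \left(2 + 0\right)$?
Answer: $-2168$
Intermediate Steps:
$w = 10$ ($w = 5 \cdot 2 = 10$)
$w - 33 \left(4 - -62\right) = 10 - 33 \left(4 - -62\right) = 10 - 33 \left(4 + 62\right) = 10 - 2178 = -2168$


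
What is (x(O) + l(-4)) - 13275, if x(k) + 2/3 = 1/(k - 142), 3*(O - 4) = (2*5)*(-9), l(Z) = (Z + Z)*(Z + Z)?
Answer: -2219561/168 ≈ -13212.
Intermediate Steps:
l(Z) = 4*Z**2 (l(Z) = (2*Z)*(2*Z) = 4*Z**2)
O = -26 (O = 4 + ((2*5)*(-9))/3 = 4 + (10*(-9))/3 = 4 + (1/3)*(-90) = 4 - 30 = -26)
x(k) = -2/3 + 1/(-142 + k) (x(k) = -2/3 + 1/(k - 142) = -2/3 + 1/(-142 + k))
(x(O) + l(-4)) - 13275 = ((287 - 2*(-26))/(3*(-142 - 26)) + 4*(-4)**2) - 13275 = ((1/3)*(287 + 52)/(-168) + 4*16) - 13275 = ((1/3)*(-1/168)*339 + 64) - 13275 = (-113/168 + 64) - 13275 = 10639/168 - 13275 = -2219561/168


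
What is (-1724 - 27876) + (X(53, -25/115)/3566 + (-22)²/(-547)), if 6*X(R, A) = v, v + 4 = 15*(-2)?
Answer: -173218644731/5851806 ≈ -29601.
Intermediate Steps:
v = -34 (v = -4 + 15*(-2) = -4 - 30 = -34)
X(R, A) = -17/3 (X(R, A) = (⅙)*(-34) = -17/3)
(-1724 - 27876) + (X(53, -25/115)/3566 + (-22)²/(-547)) = (-1724 - 27876) + (-17/3/3566 + (-22)²/(-547)) = -29600 + (-17/3*1/3566 + 484*(-1/547)) = -29600 + (-17/10698 - 484/547) = -29600 - 5187131/5851806 = -173218644731/5851806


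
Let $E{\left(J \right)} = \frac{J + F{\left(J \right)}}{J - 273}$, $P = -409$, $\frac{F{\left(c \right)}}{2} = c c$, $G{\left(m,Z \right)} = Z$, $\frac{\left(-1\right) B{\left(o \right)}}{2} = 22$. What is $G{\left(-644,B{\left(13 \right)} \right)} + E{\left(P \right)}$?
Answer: $- \frac{364161}{682} \approx -533.96$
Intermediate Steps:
$B{\left(o \right)} = -44$ ($B{\left(o \right)} = \left(-2\right) 22 = -44$)
$F{\left(c \right)} = 2 c^{2}$ ($F{\left(c \right)} = 2 c c = 2 c^{2}$)
$E{\left(J \right)} = \frac{J + 2 J^{2}}{-273 + J}$ ($E{\left(J \right)} = \frac{J + 2 J^{2}}{J - 273} = \frac{J + 2 J^{2}}{-273 + J}$)
$G{\left(-644,B{\left(13 \right)} \right)} + E{\left(P \right)} = -44 - \frac{409 \left(1 + 2 \left(-409\right)\right)}{-273 - 409} = -44 - \frac{409 \left(1 - 818\right)}{-682} = -44 - \left(- \frac{409}{682}\right) \left(-817\right) = -44 - \frac{334153}{682} = - \frac{364161}{682}$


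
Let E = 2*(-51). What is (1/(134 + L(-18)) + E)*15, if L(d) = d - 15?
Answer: -154515/101 ≈ -1529.9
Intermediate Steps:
L(d) = -15 + d
E = -102
(1/(134 + L(-18)) + E)*15 = (1/(134 + (-15 - 18)) - 102)*15 = (1/(134 - 33) - 102)*15 = (1/101 - 102)*15 = -10301/101*15 = -154515/101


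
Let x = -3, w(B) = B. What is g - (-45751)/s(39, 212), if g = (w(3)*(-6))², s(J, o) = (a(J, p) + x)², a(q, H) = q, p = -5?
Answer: 465655/1296 ≈ 359.30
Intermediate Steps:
s(J, o) = (-3 + J)² (s(J, o) = (J - 3)² = (-3 + J)²)
g = 324 (g = (3*(-6))² = (-18)² = 324)
g - (-45751)/s(39, 212) = 324 - (-45751)/((-3 + 39)²) = 324 - (-45751)/(36²) = 324 - (-45751)/1296 = 324 - 1*(-45751/1296) = 324 + 45751/1296 = 465655/1296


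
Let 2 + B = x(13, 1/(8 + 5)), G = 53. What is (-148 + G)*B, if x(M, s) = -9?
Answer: 1045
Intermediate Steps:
B = -11 (B = -2 - 9 = -11)
(-148 + G)*B = (-148 + 53)*(-11) = -95*(-11) = 1045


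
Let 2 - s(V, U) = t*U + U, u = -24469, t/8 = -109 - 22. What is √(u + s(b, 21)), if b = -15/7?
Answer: 4*I*√155 ≈ 49.8*I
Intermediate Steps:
b = -15/7 (b = -15*⅐ = -15/7 ≈ -2.1429)
t = -1048 (t = 8*(-109 - 22) = 8*(-131) = -1048)
s(V, U) = 2 + 1047*U (s(V, U) = 2 - (-1048*U + U) = 2 - (-1047)*U = 2 + 1047*U)
√(u + s(b, 21)) = √(-24469 + (2 + 1047*21)) = √(-24469 + (2 + 21987)) = √(-24469 + 21989) = √(-2480) = 4*I*√155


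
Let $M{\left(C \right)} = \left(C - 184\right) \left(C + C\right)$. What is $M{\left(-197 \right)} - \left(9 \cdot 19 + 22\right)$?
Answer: $149921$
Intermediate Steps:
$M{\left(C \right)} = 2 C \left(-184 + C\right)$ ($M{\left(C \right)} = \left(-184 + C\right) 2 C = 2 C \left(-184 + C\right)$)
$M{\left(-197 \right)} - \left(9 \cdot 19 + 22\right) = 2 \left(-197\right) \left(-184 - 197\right) - \left(9 \cdot 19 + 22\right) = 2 \left(-197\right) \left(-381\right) - \left(171 + 22\right) = 150114 - 193 = 149921$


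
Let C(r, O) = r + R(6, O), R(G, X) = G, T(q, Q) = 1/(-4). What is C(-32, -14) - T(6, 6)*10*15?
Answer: 23/2 ≈ 11.500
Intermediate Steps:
T(q, Q) = -¼ (T(q, Q) = 1*(-¼) = -¼)
C(r, O) = 6 + r (C(r, O) = r + 6 = 6 + r)
C(-32, -14) - T(6, 6)*10*15 = (6 - 32) - (-¼*10)*15 = -26 - (-5)*15/2 = -26 - 1*(-75/2) = -26 + 75/2 = 23/2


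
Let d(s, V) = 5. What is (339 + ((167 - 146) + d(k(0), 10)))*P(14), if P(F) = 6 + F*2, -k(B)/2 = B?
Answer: 12410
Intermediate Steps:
k(B) = -2*B
P(F) = 6 + 2*F
(339 + ((167 - 146) + d(k(0), 10)))*P(14) = (339 + ((167 - 146) + 5))*(6 + 2*14) = (339 + (21 + 5))*(6 + 28) = (339 + 26)*34 = 365*34 = 12410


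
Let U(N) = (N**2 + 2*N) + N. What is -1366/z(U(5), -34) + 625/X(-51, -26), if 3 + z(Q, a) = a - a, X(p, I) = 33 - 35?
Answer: 857/6 ≈ 142.83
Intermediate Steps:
X(p, I) = -2
U(N) = N**2 + 3*N
z(Q, a) = -3 (z(Q, a) = -3 + (a - a) = -3 + 0 = -3)
-1366/z(U(5), -34) + 625/X(-51, -26) = -1366/(-3) + 625/(-2) = -1366*(-1/3) + 625*(-1/2) = 1366/3 - 625/2 = 857/6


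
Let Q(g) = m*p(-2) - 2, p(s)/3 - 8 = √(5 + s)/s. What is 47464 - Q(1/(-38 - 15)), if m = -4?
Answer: 47562 - 6*√3 ≈ 47552.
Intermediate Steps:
p(s) = 24 + 3*√(5 + s)/s (p(s) = 24 + 3*(√(5 + s)/s) = 24 + 3*√(5 + s)/s)
Q(g) = -98 + 6*√3 (Q(g) = -4*(24 + 3*√(5 - 2)/(-2)) - 2 = -4*(24 + 3*(-½)*√3) - 2 = -4*(24 - 3*√3/2) - 2 = (-96 + 6*√3) - 2 = -98 + 6*√3)
47464 - Q(1/(-38 - 15)) = 47464 - (-98 + 6*√3) = 47464 + (98 - 6*√3) = 47562 - 6*√3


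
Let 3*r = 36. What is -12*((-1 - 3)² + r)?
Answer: -336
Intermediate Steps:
r = 12 (r = (⅓)*36 = 12)
-12*((-1 - 3)² + r) = -12*((-1 - 3)² + 12) = -12*((-4)² + 12) = -12*(16 + 12) = -12*28 = -336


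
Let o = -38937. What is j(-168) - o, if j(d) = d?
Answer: 38769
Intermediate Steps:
j(-168) - o = -168 - 1*(-38937) = -168 + 38937 = 38769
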